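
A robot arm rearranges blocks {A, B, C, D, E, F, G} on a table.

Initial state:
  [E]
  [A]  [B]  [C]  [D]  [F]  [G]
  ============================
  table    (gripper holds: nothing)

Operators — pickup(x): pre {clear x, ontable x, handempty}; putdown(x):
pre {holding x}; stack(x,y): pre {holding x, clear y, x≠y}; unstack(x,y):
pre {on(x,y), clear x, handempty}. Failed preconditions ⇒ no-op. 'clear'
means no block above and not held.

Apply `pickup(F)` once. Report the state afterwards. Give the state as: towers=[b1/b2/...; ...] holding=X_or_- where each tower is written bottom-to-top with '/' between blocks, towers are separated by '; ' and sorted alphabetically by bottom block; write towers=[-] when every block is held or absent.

towers=[A/E; B; C; D; G] holding=F

before: towers=[A/E; B; C; D; F; G] holding=-
pre[pickup(F)]: clear(F) ok, ontable(F) ok, handempty ok
all met → apply pickup(F)
after:  towers=[A/E; B; C; D; G] holding=F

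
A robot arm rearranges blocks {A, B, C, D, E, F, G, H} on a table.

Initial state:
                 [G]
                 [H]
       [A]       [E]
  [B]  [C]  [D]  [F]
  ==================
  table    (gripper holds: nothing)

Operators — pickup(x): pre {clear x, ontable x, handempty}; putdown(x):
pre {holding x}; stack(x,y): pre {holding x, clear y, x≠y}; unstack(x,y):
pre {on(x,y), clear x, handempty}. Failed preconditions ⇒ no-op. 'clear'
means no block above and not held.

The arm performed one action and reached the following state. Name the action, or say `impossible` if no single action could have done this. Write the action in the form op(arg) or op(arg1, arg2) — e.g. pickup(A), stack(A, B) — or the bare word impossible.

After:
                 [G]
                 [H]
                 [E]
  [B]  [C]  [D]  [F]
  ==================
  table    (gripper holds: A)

target: towers=[B; C; D; F/E/H/G] holding=A
     unstack(G, H) → towers=[B; C/A; D; F/E/H] holding=G
     unstack(A, C) → towers=[B; C; D; F/E/H/G] holding=A  ← match
         pickup(B) → towers=[C/A; D; F/E/H/G] holding=B
         pickup(D) → towers=[B; C/A; F/E/H/G] holding=D

unstack(A, C)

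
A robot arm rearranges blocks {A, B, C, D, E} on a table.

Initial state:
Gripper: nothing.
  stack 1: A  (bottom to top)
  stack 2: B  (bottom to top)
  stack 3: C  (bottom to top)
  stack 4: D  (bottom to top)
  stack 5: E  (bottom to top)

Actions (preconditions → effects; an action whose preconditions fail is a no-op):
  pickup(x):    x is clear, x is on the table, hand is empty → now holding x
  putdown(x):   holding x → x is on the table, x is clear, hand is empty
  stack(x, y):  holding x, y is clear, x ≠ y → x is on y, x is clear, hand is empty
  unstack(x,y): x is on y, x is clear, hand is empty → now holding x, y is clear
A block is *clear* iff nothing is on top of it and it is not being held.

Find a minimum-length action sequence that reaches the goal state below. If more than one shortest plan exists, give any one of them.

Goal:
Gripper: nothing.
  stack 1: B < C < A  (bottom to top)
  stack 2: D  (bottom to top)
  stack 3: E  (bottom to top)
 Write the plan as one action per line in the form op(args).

pickup(C)
stack(C, B)
pickup(A)
stack(A, C)

step 1 (pickup(C)): towers=[A; B; D; E] holding=C
step 2 (stack(C, B)): towers=[A; B/C; D; E] holding=-
step 3 (pickup(A)): towers=[B/C; D; E] holding=A
step 4 (stack(A, C)): towers=[B/C/A; D; E] holding=-
goal check: towers=[B/C/A; D; E] holding=- — reached (length 4, optimal by BFS)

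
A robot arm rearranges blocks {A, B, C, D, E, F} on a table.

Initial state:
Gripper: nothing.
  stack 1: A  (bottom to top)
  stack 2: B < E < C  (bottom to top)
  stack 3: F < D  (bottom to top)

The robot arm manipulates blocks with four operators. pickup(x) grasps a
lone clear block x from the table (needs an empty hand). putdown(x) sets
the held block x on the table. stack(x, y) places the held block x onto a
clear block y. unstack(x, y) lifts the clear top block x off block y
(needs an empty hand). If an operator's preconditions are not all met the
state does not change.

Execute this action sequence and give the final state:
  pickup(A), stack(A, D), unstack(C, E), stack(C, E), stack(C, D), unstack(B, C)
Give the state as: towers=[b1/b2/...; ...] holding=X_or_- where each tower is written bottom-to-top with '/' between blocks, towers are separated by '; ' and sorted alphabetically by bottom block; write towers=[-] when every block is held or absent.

towers=[B/E/C; F/D/A] holding=-

step 1 (pickup(A)): towers=[B/E/C; F/D] holding=A
step 2 (stack(A, D)): towers=[B/E/C; F/D/A] holding=-
step 3 (unstack(C, E)): towers=[B/E; F/D/A] holding=C
step 4 (stack(C, E)): towers=[B/E/C; F/D/A] holding=-
step 5 (stack(C, D)) [no-op]: towers=[B/E/C; F/D/A] holding=-
step 6 (unstack(B, C)) [no-op]: towers=[B/E/C; F/D/A] holding=-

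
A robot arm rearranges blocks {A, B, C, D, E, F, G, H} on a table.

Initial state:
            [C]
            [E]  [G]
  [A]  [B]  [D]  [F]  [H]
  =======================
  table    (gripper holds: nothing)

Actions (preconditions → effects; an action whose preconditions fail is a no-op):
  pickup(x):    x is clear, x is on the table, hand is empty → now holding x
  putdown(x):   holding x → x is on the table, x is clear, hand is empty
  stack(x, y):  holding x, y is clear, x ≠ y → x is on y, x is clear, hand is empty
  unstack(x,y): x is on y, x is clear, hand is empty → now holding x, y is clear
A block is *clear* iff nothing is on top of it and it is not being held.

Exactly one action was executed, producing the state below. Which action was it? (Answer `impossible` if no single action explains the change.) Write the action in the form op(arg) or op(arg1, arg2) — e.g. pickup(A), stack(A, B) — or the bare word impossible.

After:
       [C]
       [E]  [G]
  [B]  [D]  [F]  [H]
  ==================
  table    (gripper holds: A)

pickup(A)

target: towers=[B; D/E/C; F/G; H] holding=A
     unstack(G, F) → towers=[A; B; D/E/C; F; H] holding=G
         pickup(A) → towers=[B; D/E/C; F/G; H] holding=A  ← match
         pickup(H) → towers=[A; B; D/E/C; F/G] holding=H
         pickup(B) → towers=[A; D/E/C; F/G; H] holding=B
     unstack(C, E) → towers=[A; B; D/E; F/G; H] holding=C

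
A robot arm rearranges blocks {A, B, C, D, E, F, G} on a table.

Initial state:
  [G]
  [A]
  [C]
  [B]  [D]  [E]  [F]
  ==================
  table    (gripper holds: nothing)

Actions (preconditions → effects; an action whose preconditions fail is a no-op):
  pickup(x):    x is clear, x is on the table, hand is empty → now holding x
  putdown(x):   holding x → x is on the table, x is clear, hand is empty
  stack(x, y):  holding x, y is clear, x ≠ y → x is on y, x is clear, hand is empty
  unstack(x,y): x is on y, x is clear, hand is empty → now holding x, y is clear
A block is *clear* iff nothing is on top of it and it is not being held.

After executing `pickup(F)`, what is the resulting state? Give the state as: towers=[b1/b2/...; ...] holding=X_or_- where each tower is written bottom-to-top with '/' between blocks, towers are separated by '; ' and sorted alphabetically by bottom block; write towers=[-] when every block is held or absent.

towers=[B/C/A/G; D; E] holding=F

before: towers=[B/C/A/G; D; E; F] holding=-
pre[pickup(F)]: clear(F) yes, ontable(F) yes, handempty yes
all met → apply pickup(F)
after:  towers=[B/C/A/G; D; E] holding=F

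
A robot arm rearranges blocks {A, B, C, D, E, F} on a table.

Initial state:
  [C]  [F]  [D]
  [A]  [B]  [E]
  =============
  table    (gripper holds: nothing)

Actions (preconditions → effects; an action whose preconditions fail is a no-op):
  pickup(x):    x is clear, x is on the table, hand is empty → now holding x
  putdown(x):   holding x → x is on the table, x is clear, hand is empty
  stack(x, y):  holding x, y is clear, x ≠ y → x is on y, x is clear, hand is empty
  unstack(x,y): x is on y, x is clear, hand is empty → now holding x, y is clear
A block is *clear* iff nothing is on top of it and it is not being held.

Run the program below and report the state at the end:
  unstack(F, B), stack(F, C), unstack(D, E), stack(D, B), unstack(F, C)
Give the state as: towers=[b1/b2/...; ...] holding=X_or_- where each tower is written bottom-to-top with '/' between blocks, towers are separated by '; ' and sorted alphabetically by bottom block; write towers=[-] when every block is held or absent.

towers=[A/C; B/D; E] holding=F

step 1 (unstack(F, B)): towers=[A/C; B; E/D] holding=F
step 2 (stack(F, C)): towers=[A/C/F; B; E/D] holding=-
step 3 (unstack(D, E)): towers=[A/C/F; B; E] holding=D
step 4 (stack(D, B)): towers=[A/C/F; B/D; E] holding=-
step 5 (unstack(F, C)): towers=[A/C; B/D; E] holding=F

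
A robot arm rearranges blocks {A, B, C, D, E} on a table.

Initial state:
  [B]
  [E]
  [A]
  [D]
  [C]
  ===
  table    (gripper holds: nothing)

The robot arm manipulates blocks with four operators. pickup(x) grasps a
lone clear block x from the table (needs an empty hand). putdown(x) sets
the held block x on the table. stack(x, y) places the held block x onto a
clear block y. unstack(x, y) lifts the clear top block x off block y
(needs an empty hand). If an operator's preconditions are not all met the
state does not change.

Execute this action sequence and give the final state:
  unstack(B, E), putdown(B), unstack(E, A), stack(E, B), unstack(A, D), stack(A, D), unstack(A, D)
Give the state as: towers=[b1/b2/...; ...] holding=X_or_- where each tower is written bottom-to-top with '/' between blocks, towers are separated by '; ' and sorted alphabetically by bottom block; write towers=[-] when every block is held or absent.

towers=[B/E; C/D] holding=A

step 1 (unstack(B, E)): towers=[C/D/A/E] holding=B
step 2 (putdown(B)): towers=[B; C/D/A/E] holding=-
step 3 (unstack(E, A)): towers=[B; C/D/A] holding=E
step 4 (stack(E, B)): towers=[B/E; C/D/A] holding=-
step 5 (unstack(A, D)): towers=[B/E; C/D] holding=A
step 6 (stack(A, D)): towers=[B/E; C/D/A] holding=-
step 7 (unstack(A, D)): towers=[B/E; C/D] holding=A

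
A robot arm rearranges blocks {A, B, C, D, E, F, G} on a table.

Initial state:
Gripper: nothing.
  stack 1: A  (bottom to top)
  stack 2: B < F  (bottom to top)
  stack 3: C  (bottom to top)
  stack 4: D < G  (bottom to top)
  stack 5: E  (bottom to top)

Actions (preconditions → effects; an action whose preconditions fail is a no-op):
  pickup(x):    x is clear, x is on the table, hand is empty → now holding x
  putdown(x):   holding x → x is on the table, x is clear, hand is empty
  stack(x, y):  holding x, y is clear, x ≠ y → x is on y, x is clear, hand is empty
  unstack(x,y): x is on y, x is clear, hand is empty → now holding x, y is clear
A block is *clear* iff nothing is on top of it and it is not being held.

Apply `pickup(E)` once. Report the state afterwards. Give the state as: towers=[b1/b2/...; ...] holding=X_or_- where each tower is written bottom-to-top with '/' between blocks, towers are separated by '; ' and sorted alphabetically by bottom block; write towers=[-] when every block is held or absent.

before: towers=[A; B/F; C; D/G; E] holding=-
pre[pickup(E)]: clear(E) ✓, ontable(E) ✓, handempty ✓
all met → apply pickup(E)
after:  towers=[A; B/F; C; D/G] holding=E

towers=[A; B/F; C; D/G] holding=E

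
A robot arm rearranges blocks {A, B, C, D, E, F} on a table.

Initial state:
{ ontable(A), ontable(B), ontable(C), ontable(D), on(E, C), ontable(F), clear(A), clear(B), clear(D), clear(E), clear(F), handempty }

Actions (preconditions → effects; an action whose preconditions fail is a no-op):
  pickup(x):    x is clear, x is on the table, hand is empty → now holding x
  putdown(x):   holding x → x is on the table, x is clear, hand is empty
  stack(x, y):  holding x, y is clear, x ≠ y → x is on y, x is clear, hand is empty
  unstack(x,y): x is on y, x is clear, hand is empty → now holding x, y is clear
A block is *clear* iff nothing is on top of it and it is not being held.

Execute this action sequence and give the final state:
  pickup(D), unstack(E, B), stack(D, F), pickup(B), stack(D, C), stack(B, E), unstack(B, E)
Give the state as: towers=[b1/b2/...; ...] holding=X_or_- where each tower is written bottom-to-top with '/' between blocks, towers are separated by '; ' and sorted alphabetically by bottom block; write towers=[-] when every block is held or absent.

step 1 (pickup(D)): towers=[A; B; C/E; F] holding=D
step 2 (unstack(E, B)) [no-op]: towers=[A; B; C/E; F] holding=D
step 3 (stack(D, F)): towers=[A; B; C/E; F/D] holding=-
step 4 (pickup(B)): towers=[A; C/E; F/D] holding=B
step 5 (stack(D, C)) [no-op]: towers=[A; C/E; F/D] holding=B
step 6 (stack(B, E)): towers=[A; C/E/B; F/D] holding=-
step 7 (unstack(B, E)): towers=[A; C/E; F/D] holding=B

towers=[A; C/E; F/D] holding=B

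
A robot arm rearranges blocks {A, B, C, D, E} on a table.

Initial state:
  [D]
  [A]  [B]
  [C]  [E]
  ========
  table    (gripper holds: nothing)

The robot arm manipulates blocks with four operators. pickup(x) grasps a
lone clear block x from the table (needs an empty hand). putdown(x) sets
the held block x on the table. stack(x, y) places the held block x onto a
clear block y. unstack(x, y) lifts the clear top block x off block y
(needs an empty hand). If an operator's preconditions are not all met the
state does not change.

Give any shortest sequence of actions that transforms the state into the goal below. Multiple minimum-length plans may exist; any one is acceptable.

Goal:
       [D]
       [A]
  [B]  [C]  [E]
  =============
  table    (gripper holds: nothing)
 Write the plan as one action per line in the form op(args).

unstack(B, E)
putdown(B)

step 1 (unstack(B, E)): towers=[C/A/D; E] holding=B
step 2 (putdown(B)): towers=[B; C/A/D; E] holding=-
goal check: towers=[B; C/A/D; E] holding=- — reached (length 2, optimal by BFS)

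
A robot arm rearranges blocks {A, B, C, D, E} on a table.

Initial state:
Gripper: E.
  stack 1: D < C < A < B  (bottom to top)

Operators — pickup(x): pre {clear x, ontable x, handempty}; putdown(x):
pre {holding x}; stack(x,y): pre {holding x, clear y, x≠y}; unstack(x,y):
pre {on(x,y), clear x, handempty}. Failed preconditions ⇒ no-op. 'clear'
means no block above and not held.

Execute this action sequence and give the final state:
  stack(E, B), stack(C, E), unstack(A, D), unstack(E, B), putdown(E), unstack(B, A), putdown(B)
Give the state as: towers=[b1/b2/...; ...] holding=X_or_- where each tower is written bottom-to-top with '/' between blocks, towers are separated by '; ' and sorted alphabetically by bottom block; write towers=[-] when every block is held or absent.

towers=[B; D/C/A; E] holding=-

step 1 (stack(E, B)): towers=[D/C/A/B/E] holding=-
step 2 (stack(C, E)) [no-op]: towers=[D/C/A/B/E] holding=-
step 3 (unstack(A, D)) [no-op]: towers=[D/C/A/B/E] holding=-
step 4 (unstack(E, B)): towers=[D/C/A/B] holding=E
step 5 (putdown(E)): towers=[D/C/A/B; E] holding=-
step 6 (unstack(B, A)): towers=[D/C/A; E] holding=B
step 7 (putdown(B)): towers=[B; D/C/A; E] holding=-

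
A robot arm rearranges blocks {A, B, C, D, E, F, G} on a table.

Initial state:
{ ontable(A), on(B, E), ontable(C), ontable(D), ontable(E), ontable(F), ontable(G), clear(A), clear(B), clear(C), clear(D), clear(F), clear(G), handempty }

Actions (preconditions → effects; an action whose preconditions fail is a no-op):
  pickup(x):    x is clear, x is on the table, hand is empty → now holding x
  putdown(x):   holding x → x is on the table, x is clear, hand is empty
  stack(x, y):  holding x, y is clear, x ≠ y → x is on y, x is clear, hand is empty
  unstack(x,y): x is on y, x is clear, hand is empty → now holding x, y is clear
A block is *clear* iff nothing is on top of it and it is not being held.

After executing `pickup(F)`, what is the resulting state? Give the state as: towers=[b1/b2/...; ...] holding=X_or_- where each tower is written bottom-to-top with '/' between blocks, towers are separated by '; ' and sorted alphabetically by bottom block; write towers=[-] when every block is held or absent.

before: towers=[A; C; D; E/B; F; G] holding=-
pre[pickup(F)]: clear(F) ok, ontable(F) ok, handempty ok
all met → apply pickup(F)
after:  towers=[A; C; D; E/B; G] holding=F

towers=[A; C; D; E/B; G] holding=F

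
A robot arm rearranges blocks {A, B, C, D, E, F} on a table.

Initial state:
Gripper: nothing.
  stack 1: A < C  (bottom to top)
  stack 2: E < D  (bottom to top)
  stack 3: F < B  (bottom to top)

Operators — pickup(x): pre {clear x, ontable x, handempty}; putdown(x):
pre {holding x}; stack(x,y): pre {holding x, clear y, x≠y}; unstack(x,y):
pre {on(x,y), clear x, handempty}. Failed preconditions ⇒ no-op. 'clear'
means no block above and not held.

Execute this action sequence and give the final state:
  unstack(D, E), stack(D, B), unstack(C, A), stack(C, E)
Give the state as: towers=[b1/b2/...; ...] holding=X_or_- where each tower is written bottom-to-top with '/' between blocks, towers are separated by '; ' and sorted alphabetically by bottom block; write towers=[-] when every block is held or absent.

towers=[A; E/C; F/B/D] holding=-

step 1 (unstack(D, E)): towers=[A/C; E; F/B] holding=D
step 2 (stack(D, B)): towers=[A/C; E; F/B/D] holding=-
step 3 (unstack(C, A)): towers=[A; E; F/B/D] holding=C
step 4 (stack(C, E)): towers=[A; E/C; F/B/D] holding=-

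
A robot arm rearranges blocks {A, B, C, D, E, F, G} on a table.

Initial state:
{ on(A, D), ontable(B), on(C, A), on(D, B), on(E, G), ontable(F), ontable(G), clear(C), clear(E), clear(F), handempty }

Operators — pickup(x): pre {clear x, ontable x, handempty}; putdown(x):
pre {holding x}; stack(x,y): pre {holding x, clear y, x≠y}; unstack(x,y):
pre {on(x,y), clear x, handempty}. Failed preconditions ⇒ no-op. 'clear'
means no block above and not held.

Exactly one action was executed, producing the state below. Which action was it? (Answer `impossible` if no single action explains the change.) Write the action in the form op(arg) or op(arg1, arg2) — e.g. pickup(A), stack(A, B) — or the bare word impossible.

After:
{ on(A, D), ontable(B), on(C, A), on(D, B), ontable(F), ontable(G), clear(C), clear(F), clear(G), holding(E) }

unstack(E, G)

target: towers=[B/D/A/C; F; G] holding=E
         pickup(F) → towers=[B/D/A/C; G/E] holding=F
     unstack(E, G) → towers=[B/D/A/C; F; G] holding=E  ← match
     unstack(C, A) → towers=[B/D/A; F; G/E] holding=C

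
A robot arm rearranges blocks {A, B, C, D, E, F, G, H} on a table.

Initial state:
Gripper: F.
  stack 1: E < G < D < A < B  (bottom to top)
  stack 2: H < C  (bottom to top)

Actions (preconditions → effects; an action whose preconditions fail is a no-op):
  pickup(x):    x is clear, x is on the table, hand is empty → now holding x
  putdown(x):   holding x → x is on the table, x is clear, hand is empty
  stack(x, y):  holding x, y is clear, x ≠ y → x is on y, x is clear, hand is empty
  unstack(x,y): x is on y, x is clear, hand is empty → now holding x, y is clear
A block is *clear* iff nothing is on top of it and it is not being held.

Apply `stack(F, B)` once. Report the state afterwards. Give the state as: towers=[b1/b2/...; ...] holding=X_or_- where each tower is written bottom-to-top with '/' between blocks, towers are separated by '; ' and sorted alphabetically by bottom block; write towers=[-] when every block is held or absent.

before: towers=[E/G/D/A/B; H/C] holding=F
pre[stack(F, B)]: holding(F) ✓, clear(B) ✓, F≠B ✓
all met → apply stack(F, B)
after:  towers=[E/G/D/A/B/F; H/C] holding=-

towers=[E/G/D/A/B/F; H/C] holding=-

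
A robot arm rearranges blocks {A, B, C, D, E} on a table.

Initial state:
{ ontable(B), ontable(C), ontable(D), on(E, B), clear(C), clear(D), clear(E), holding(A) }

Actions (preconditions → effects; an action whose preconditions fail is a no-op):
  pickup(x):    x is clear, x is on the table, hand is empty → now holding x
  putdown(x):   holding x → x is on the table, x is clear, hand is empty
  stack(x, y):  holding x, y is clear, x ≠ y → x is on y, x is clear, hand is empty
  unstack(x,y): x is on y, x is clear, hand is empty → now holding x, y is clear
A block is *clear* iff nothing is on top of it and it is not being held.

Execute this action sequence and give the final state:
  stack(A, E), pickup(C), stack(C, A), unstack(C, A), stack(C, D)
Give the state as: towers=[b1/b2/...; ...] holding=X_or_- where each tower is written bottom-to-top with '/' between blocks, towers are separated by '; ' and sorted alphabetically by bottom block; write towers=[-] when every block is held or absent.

step 1 (stack(A, E)): towers=[B/E/A; C; D] holding=-
step 2 (pickup(C)): towers=[B/E/A; D] holding=C
step 3 (stack(C, A)): towers=[B/E/A/C; D] holding=-
step 4 (unstack(C, A)): towers=[B/E/A; D] holding=C
step 5 (stack(C, D)): towers=[B/E/A; D/C] holding=-

towers=[B/E/A; D/C] holding=-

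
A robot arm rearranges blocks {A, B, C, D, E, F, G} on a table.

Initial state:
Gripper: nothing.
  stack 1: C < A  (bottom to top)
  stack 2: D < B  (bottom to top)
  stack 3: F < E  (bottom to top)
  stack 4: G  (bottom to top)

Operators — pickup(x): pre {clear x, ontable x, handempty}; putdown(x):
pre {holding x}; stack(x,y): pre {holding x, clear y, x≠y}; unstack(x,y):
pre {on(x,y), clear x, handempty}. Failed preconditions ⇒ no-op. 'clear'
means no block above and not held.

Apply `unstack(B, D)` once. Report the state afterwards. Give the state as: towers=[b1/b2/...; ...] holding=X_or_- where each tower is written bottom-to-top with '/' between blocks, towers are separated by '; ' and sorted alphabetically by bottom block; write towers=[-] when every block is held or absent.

towers=[C/A; D; F/E; G] holding=B

before: towers=[C/A; D/B; F/E; G] holding=-
pre[unstack(B, D)]: on(B,D) ✓, clear(B) ✓, handempty ✓
all met → apply unstack(B, D)
after:  towers=[C/A; D; F/E; G] holding=B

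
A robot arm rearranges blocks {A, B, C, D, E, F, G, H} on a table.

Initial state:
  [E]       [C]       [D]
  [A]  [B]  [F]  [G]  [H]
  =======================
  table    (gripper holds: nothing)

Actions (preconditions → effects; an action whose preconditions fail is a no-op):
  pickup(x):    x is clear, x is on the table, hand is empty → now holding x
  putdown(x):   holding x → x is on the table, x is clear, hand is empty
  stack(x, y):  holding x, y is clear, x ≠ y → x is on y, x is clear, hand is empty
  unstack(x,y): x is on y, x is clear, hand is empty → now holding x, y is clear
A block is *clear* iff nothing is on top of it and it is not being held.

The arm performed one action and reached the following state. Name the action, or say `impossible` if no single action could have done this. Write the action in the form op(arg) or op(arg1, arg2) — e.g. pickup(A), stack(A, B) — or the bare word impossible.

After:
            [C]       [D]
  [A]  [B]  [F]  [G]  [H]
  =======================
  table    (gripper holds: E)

target: towers=[A; B; F/C; G; H/D] holding=E
         pickup(G) → towers=[A/E; B; F/C; H/D] holding=G
     unstack(E, A) → towers=[A; B; F/C; G; H/D] holding=E  ← match
         pickup(B) → towers=[A/E; F/C; G; H/D] holding=B
     unstack(D, H) → towers=[A/E; B; F/C; G; H] holding=D
     unstack(C, F) → towers=[A/E; B; F; G; H/D] holding=C

unstack(E, A)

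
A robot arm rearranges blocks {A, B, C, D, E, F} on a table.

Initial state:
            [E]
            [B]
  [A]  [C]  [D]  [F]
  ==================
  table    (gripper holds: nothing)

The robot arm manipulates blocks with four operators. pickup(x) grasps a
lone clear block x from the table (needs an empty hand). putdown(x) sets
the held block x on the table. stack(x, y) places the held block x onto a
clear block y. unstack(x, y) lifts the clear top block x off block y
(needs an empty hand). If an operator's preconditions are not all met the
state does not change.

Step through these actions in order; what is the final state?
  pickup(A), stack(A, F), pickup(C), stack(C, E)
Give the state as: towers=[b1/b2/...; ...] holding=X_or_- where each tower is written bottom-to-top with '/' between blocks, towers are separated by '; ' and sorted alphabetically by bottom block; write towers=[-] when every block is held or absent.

step 1 (pickup(A)): towers=[C; D/B/E; F] holding=A
step 2 (stack(A, F)): towers=[C; D/B/E; F/A] holding=-
step 3 (pickup(C)): towers=[D/B/E; F/A] holding=C
step 4 (stack(C, E)): towers=[D/B/E/C; F/A] holding=-

towers=[D/B/E/C; F/A] holding=-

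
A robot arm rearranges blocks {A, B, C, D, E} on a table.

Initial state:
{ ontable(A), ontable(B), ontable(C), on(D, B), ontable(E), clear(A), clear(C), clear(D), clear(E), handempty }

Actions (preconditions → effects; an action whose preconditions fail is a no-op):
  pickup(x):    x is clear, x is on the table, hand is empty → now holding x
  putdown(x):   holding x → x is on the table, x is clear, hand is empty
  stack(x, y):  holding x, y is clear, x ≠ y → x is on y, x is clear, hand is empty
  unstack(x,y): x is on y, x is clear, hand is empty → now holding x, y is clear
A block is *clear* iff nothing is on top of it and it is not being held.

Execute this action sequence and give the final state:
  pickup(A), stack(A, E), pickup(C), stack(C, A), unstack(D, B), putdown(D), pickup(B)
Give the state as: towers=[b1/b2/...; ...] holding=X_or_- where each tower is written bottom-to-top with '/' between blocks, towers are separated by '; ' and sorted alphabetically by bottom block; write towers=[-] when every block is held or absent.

step 1 (pickup(A)): towers=[B/D; C; E] holding=A
step 2 (stack(A, E)): towers=[B/D; C; E/A] holding=-
step 3 (pickup(C)): towers=[B/D; E/A] holding=C
step 4 (stack(C, A)): towers=[B/D; E/A/C] holding=-
step 5 (unstack(D, B)): towers=[B; E/A/C] holding=D
step 6 (putdown(D)): towers=[B; D; E/A/C] holding=-
step 7 (pickup(B)): towers=[D; E/A/C] holding=B

towers=[D; E/A/C] holding=B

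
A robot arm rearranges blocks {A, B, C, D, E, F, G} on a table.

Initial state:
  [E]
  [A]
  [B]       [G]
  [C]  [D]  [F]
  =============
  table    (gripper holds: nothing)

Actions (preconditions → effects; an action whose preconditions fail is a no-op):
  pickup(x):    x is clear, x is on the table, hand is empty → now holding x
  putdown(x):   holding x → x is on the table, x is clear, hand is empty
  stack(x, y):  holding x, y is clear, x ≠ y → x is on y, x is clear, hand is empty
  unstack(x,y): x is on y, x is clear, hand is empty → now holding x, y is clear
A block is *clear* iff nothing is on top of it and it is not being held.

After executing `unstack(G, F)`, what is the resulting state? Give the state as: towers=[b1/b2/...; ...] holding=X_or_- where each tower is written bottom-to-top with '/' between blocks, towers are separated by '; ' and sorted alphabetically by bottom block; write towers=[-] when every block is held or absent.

before: towers=[C/B/A/E; D; F/G] holding=-
pre[unstack(G, F)]: on(G,F) yes, clear(G) yes, handempty yes
all met → apply unstack(G, F)
after:  towers=[C/B/A/E; D; F] holding=G

towers=[C/B/A/E; D; F] holding=G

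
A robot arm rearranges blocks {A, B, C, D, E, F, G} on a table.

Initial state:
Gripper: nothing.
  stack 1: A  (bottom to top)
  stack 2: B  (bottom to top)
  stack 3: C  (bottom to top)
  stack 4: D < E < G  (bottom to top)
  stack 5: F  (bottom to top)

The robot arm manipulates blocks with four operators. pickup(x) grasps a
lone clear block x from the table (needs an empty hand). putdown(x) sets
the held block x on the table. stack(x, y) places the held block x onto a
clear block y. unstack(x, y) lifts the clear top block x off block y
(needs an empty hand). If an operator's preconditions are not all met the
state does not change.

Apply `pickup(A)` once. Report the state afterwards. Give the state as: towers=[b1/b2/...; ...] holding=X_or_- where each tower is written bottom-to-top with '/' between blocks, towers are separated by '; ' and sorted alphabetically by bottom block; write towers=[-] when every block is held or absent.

before: towers=[A; B; C; D/E/G; F] holding=-
pre[pickup(A)]: clear(A) yes, ontable(A) yes, handempty yes
all met → apply pickup(A)
after:  towers=[B; C; D/E/G; F] holding=A

towers=[B; C; D/E/G; F] holding=A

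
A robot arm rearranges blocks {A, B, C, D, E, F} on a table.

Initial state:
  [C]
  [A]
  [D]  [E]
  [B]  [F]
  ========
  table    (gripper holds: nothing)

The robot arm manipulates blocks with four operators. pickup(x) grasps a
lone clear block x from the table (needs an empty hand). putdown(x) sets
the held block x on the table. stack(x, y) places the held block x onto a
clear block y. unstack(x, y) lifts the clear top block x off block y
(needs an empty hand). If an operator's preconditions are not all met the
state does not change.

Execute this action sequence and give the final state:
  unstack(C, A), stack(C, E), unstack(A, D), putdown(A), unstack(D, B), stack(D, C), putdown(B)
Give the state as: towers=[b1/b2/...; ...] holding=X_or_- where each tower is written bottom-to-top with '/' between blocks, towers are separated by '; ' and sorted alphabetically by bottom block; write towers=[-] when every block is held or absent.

towers=[A; B; F/E/C/D] holding=-

step 1 (unstack(C, A)): towers=[B/D/A; F/E] holding=C
step 2 (stack(C, E)): towers=[B/D/A; F/E/C] holding=-
step 3 (unstack(A, D)): towers=[B/D; F/E/C] holding=A
step 4 (putdown(A)): towers=[A; B/D; F/E/C] holding=-
step 5 (unstack(D, B)): towers=[A; B; F/E/C] holding=D
step 6 (stack(D, C)): towers=[A; B; F/E/C/D] holding=-
step 7 (putdown(B)) [no-op]: towers=[A; B; F/E/C/D] holding=-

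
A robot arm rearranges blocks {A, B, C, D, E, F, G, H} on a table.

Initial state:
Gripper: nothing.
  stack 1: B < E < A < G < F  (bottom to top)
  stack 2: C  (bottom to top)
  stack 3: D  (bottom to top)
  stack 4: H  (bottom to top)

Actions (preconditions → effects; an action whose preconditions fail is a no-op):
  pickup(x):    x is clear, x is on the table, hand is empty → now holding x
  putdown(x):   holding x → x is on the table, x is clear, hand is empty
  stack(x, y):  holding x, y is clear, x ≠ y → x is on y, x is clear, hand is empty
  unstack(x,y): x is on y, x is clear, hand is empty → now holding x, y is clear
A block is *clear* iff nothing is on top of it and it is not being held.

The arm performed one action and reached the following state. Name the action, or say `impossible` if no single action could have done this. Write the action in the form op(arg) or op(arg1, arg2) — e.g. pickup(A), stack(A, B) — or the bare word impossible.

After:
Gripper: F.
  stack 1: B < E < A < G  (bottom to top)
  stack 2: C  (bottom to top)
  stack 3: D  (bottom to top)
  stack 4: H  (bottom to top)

unstack(F, G)

target: towers=[B/E/A/G; C; D; H] holding=F
         pickup(H) → towers=[B/E/A/G/F; C; D] holding=H
     unstack(F, G) → towers=[B/E/A/G; C; D; H] holding=F  ← match
         pickup(D) → towers=[B/E/A/G/F; C; H] holding=D
         pickup(C) → towers=[B/E/A/G/F; D; H] holding=C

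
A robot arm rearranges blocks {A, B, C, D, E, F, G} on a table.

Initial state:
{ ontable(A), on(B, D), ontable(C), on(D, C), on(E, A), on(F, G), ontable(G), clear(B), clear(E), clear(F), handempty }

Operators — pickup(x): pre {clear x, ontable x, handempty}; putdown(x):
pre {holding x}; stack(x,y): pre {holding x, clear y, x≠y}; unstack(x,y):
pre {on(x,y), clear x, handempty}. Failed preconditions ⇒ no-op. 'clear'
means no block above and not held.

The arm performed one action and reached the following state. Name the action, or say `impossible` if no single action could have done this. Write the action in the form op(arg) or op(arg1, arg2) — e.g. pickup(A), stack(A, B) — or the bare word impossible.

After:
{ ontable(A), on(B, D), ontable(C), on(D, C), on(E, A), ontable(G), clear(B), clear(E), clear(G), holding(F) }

unstack(F, G)

target: towers=[A/E; C/D/B; G] holding=F
     unstack(B, D) → towers=[A/E; C/D; G/F] holding=B
     unstack(F, G) → towers=[A/E; C/D/B; G] holding=F  ← match
     unstack(E, A) → towers=[A; C/D/B; G/F] holding=E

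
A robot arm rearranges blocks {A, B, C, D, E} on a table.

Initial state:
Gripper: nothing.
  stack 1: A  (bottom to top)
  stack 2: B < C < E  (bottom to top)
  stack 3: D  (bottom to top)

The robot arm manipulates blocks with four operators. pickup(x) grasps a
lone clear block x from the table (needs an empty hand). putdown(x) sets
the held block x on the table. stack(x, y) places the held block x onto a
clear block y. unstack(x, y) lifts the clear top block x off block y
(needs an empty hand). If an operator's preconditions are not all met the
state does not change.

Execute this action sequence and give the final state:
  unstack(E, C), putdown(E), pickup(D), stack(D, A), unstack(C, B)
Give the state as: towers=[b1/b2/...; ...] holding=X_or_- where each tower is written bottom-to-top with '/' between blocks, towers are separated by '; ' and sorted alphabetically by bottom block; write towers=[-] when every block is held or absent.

step 1 (unstack(E, C)): towers=[A; B/C; D] holding=E
step 2 (putdown(E)): towers=[A; B/C; D; E] holding=-
step 3 (pickup(D)): towers=[A; B/C; E] holding=D
step 4 (stack(D, A)): towers=[A/D; B/C; E] holding=-
step 5 (unstack(C, B)): towers=[A/D; B; E] holding=C

towers=[A/D; B; E] holding=C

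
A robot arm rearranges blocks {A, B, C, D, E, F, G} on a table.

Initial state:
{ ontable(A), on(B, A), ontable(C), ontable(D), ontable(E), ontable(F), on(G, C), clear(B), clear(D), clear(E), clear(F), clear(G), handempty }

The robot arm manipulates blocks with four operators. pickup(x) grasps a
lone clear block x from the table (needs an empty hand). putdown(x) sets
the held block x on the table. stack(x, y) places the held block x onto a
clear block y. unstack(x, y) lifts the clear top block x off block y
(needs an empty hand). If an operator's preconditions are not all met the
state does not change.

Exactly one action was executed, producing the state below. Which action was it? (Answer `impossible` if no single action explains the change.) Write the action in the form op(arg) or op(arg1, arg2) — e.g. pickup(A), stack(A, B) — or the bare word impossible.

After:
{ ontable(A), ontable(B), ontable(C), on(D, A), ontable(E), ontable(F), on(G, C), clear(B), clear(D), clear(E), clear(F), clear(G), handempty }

target: towers=[A/D; B; C/G; E; F] holding=-
     unstack(B, A) → towers=[A; C/G; D; E; F] holding=B
         pickup(F) → towers=[A/B; C/G; D; E] holding=F
     unstack(G, C) → towers=[A/B; C; D; E; F] holding=G
         pickup(D) → towers=[A/B; C/G; E; F] holding=D
         pickup(E) → towers=[A/B; C/G; D; F] holding=E
none of the 5 applicable actions match → impossible

impossible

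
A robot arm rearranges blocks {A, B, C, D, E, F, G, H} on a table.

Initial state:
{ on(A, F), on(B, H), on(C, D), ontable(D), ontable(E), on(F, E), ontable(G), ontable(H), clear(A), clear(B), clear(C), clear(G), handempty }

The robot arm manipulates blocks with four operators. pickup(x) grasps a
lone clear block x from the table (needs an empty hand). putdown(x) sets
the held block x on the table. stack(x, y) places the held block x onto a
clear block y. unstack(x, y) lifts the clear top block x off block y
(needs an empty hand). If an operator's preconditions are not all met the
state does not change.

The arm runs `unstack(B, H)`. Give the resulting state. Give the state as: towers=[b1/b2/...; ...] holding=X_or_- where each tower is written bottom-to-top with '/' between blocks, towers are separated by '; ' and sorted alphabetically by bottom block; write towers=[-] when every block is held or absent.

towers=[D/C; E/F/A; G; H] holding=B

before: towers=[D/C; E/F/A; G; H/B] holding=-
pre[unstack(B, H)]: on(B,H) yes, clear(B) yes, handempty yes
all met → apply unstack(B, H)
after:  towers=[D/C; E/F/A; G; H] holding=B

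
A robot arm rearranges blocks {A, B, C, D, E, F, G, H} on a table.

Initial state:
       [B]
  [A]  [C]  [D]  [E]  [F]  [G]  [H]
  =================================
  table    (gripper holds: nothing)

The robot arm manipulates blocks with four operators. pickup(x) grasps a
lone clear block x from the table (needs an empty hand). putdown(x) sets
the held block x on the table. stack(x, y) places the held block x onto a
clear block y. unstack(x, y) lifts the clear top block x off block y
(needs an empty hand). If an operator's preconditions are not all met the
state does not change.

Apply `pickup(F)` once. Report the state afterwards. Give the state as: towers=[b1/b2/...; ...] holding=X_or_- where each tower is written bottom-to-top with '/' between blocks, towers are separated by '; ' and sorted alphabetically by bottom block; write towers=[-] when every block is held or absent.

towers=[A; C/B; D; E; G; H] holding=F

before: towers=[A; C/B; D; E; F; G; H] holding=-
pre[pickup(F)]: clear(F) ok, ontable(F) ok, handempty ok
all met → apply pickup(F)
after:  towers=[A; C/B; D; E; G; H] holding=F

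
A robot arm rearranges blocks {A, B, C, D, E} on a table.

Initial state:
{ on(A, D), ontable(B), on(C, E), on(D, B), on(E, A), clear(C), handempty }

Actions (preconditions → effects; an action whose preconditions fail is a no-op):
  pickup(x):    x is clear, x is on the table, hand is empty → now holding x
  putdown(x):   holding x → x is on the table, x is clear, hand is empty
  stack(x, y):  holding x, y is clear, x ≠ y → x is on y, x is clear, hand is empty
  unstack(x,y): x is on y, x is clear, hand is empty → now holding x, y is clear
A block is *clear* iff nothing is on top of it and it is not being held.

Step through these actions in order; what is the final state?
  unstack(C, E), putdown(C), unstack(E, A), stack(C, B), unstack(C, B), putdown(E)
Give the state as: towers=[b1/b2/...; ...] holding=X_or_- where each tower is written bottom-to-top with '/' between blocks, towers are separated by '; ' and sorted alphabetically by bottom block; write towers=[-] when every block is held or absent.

towers=[B/D/A; C; E] holding=-

step 1 (unstack(C, E)): towers=[B/D/A/E] holding=C
step 2 (putdown(C)): towers=[B/D/A/E; C] holding=-
step 3 (unstack(E, A)): towers=[B/D/A; C] holding=E
step 4 (stack(C, B)) [no-op]: towers=[B/D/A; C] holding=E
step 5 (unstack(C, B)) [no-op]: towers=[B/D/A; C] holding=E
step 6 (putdown(E)): towers=[B/D/A; C; E] holding=-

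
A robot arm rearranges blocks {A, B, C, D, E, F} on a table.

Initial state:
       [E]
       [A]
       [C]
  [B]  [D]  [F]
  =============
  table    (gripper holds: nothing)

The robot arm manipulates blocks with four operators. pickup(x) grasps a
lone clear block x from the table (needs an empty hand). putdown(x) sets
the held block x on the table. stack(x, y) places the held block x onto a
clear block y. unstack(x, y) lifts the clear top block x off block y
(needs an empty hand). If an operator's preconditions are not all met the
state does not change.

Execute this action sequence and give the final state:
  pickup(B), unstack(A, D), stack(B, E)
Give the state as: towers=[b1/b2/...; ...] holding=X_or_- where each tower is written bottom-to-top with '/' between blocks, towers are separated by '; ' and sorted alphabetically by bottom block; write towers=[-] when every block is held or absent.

towers=[D/C/A/E/B; F] holding=-

step 1 (pickup(B)): towers=[D/C/A/E; F] holding=B
step 2 (unstack(A, D)) [no-op]: towers=[D/C/A/E; F] holding=B
step 3 (stack(B, E)): towers=[D/C/A/E/B; F] holding=-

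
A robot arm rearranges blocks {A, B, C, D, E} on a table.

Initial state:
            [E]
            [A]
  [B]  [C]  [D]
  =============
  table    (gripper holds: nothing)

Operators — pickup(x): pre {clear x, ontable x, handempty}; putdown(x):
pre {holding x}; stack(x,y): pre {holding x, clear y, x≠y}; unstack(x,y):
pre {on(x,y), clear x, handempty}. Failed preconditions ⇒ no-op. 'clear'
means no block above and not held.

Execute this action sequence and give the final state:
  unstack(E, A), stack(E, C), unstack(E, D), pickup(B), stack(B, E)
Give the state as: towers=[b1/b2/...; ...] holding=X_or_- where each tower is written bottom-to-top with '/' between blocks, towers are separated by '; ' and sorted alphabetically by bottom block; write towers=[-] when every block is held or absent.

towers=[C/E/B; D/A] holding=-

step 1 (unstack(E, A)): towers=[B; C; D/A] holding=E
step 2 (stack(E, C)): towers=[B; C/E; D/A] holding=-
step 3 (unstack(E, D)) [no-op]: towers=[B; C/E; D/A] holding=-
step 4 (pickup(B)): towers=[C/E; D/A] holding=B
step 5 (stack(B, E)): towers=[C/E/B; D/A] holding=-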